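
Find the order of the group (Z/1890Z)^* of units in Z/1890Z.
(Z/1890Z)^* consists of the classes a with gcd(a, 1890) = 1, so its order is φ(1890). φ is multiplicative, with φ(p^e) = p^e − p^(e−1). Factorise 1890 = 2 · 3^3 · 5 · 7. Then
  φ(1890) = (2 − 1) · (3^3 − 3^2) · (5 − 1) · (7 − 1) = 1 · 18 · 4 · 6 = 432.
Thus |(Z/1890Z)^*| = 432.

Final answer: |(Z/1890Z)^*| = 432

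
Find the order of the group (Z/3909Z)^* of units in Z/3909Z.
|(Z/3909Z)^*| = 2604

(Z/3909Z)^* consists of the classes a with gcd(a, 3909) = 1, so its order is φ(3909). φ is multiplicative, with φ(p^e) = p^e − p^(e−1). Factorise 3909 = 3 · 1303. Then
  φ(3909) = (3 − 1) · (1303 − 1) = 2 · 1302 = 2604.
Thus |(Z/3909Z)^*| = 2604.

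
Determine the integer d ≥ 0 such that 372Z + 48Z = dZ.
(372, 48) = (12); d = 12

In the PID Z, (a, b) is generated by gcd(a, b). Compute gcd(372, 48) with the extended Euclidean algorithm, tracking rows (r, s, t) with s·372 + t·48 = r:
  row A: (372, 1, 0)   [1·372 + 0·48 = 372]
  row B: (48, 0, 1)   [0·372 + 1·48 = 48]
  372 = 7·48 + 36   → row C = row A − 7·row B = (36, 1, −7)   [check: 1·372 − 7·48 = 36]
  48 = 1·36 + 12   → row D = row B − 1·row C = (12, −1, 8)   [check: −1·372 + 8·48 = 12]
  36 = 3·12 + 0   → remainder 0, stop. gcd = 12 (last nonzero row D).
So gcd(372, 48) = 12, with Bézout identity −1·372 + 8·48 = 12. Containment (⊇): the Bézout identity exhibits 12 as an element of (372, 48), giving (12) ⊆ (372, 48). Containment (⊆): since 12 | 372 and 12 | 48 (372 = 12·31, 48 = 12·4), every Z-linear combination of 372 and 48 is divisible by 12, so (372, 48) ⊆ (12). Therefore (372, 48) = (12), d = 12.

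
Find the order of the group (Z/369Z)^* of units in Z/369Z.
(Z/369Z)^* consists of the classes a with gcd(a, 369) = 1, so its order is φ(369). φ is multiplicative, with φ(p^e) = p^e − p^(e−1). Factorise 369 = 3^2 · 41. Then
  φ(369) = (3^2 − 3^1) · (41 − 1) = 6 · 40 = 240.
Thus |(Z/369Z)^*| = 240.

Final answer: |(Z/369Z)^*| = 240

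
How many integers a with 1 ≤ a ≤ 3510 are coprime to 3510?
The number of a ∈ {1, ..., 3510} with gcd(a, 3510) = 1 is by definition Euler's totient φ(3510). φ is multiplicative, with φ(p^e) = p^e − p^(e−1). Factorise 3510 = 2 · 3^3 · 5 · 13. Then
  φ(3510) = (2 − 1) · (3^3 − 3^2) · (5 − 1) · (13 − 1) = 1 · 18 · 4 · 12 = 864.
So there are 864 such integers.

Final answer: 864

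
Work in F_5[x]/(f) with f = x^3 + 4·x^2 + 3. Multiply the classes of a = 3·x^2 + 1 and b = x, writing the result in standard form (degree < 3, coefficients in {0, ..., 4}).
a · b ≡ 3·x^2 + x + 1 (mod f(x))

Multiply as integer polynomials: a · b = 3·x^3 + x. Reducing coefficients mod 5: a · b ≡ 3·x^3 + x. Now divide by f(x) = x^3 + 4·x^2 + 3 in F_5[x], eliminating the leading term at each step:
  leading term 3·x^3: subtract (3)·f(x) = 3·x^3 + 2·x^2 + 4, leaving 3·x^2 + x + 1 (coefficients mod 5)
The degree is now < 3, so this is the remainder. Hence a · b ≡ 3·x^2 + x + 1 in F_5[x]/(f).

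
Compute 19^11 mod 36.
19

Use repeated squaring. Binary(11) = 1011. Walk through the bits of the exponent 11 left-to-right: at each bit after the leading one, square the running value, then multiply by 19 if the bit is 1 (always reducing mod 36):
  bit 1 = 1 (leading): start with 19.
  bit 2 = 0: square 19^2 = 361 ≡ 1 (mod 36).
  bit 3 = 1: square 1^2 = 1; bit is 1, so multiply 1·19 = 19 (mod 36).
  bit 4 = 1: square 19^2 = 361 ≡ 1; bit is 1, so multiply 1·19 = 19 (mod 36).
Final value: 19^11 ≡ 19 (mod 36).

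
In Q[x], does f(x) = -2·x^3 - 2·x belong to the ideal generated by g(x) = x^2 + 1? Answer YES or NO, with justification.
YES

In Q[x] the ideal (g) consists of all multiples of g, so f ∈ (g) iff g | f, i.e. iff the remainder of f on division by g is 0. Divide f by g (g is monic, so eliminate the leading term of the running remainder at each step):
  leading term -2·x^3: subtract (-2·x)·g(x) = -2·x^3 - 2·x, leaving 0
The remainder is 0, so f(x) = g(x) · h(x) with h(x) = -2·x. Hence g | f, i.e. f ∈ (g).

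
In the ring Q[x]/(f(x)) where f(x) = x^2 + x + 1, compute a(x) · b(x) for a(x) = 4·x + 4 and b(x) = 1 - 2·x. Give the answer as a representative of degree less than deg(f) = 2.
First multiply in Q[x] without reducing: a · b = -8·x^2 - 4·x + 4. Now divide by f(x) = x^2 + x + 1, eliminating the leading term at each step:
  leading term -8·x^2: subtract (-8)·f(x) = -8·x^2 - 8·x - 8, leaving 4·x + 12
The degree is now < 2, so this is the remainder. Hence a · b ≡ 4·x + 12 in Q[x]/(f).

Final answer: a · b ≡ 4·x + 12 (mod f(x))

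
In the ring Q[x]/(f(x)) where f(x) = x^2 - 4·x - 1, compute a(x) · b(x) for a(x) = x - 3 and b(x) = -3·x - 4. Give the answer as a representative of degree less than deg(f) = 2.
a · b ≡ 9 - 7·x (mod f(x))

First multiply in Q[x] without reducing: a · b = -3·x^2 + 5·x + 12. Now divide by f(x) = x^2 - 4·x - 1, eliminating the leading term at each step:
  leading term -3·x^2: subtract (-3)·f(x) = -3·x^2 + 12·x + 3, leaving 9 - 7·x
The degree is now < 2, so this is the remainder. Hence a · b ≡ 9 - 7·x in Q[x]/(f).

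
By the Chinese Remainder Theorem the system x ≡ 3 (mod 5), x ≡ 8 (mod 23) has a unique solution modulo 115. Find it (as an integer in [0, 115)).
x ≡ 8 (mod 115); the representative in [0, 115) is 8

The moduli 5, 23 are pairwise coprime, so by the CRT there is a unique solution mod 5·23 = 115.
Solve by successive substitution. Start with x ≡ 3 (mod 5).
  Combine with x ≡ 8 (mod 23): write x = 3 + 5·t and require 3 + 5·t ≡ 8 (mod 23), i.e. 5·t ≡ 8 − 3 ≡ 5 (mod 23). Since 5^(−1) ≡ 14 (mod 23), t ≡ 14·5 ≡ 1 (mod 23). So x ≡ 3 + 5·1 = 8 (mod 115).
Unique solution in [0, 115): x = 8.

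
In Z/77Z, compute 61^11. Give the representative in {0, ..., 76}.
Use repeated squaring. Binary(11) = 1011. Walk through the bits of the exponent 11 left-to-right: at each bit after the leading one, square the running value, then multiply by 61 if the bit is 1 (always reducing mod 77):
  bit 1 = 1 (leading): start with 61.
  bit 2 = 0: square 61^2 = 3721 ≡ 25 (mod 77).
  bit 3 = 1: square 25^2 = 625 ≡ 9; bit is 1, so multiply 9·61 = 549 ≡ 10 (mod 77).
  bit 4 = 1: square 10^2 = 100 ≡ 23; bit is 1, so multiply 23·61 = 1403 ≡ 17 (mod 77).
Final value: 61^11 ≡ 17 (mod 77).

Final answer: 17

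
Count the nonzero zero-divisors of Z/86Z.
Z/86Z has 43 nonzero zero-divisors

In Z/86Z each nonzero element is either a unit (gcd with 86 is 1) or a zero-divisor (gcd > 1). The number of units is φ(86): factorise 86 = 2 · 43, so φ(86) = (2 − 1) · (43 − 1) = 1 · 42 = 42. The nonzero elements number 86 − 1 = 85. Hence the nonzero zero-divisors number 85 − 42 = 43.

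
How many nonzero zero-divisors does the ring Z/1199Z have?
In Z/1199Z each nonzero element is either a unit (gcd with 1199 is 1) or a zero-divisor (gcd > 1). The number of units is φ(1199): factorise 1199 = 11 · 109, so φ(1199) = (11 − 1) · (109 − 1) = 10 · 108 = 1080. The nonzero elements number 1199 − 1 = 1198. Hence the nonzero zero-divisors number 1198 − 1080 = 118.

Final answer: Z/1199Z has 118 nonzero zero-divisors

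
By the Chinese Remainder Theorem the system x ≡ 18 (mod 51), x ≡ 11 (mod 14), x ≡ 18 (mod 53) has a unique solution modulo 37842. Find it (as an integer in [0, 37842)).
The moduli 51, 14, 53 are pairwise coprime, so by the CRT there is a unique solution mod 51·14·53 = 37842.
Solve by successive substitution. Start with x ≡ 18 (mod 51).
  Combine with x ≡ 11 (mod 14): write x = 18 + 51·t and require 18 + 51·t ≡ 11 (mod 14), i.e. 51·t ≡ 11 − 18 ≡ 7 (mod 14). Since 51^(−1) ≡ 11 (mod 14) (51 ≡ 9 (mod 14)), t ≡ 11·7 ≡ 7 (mod 14). So x ≡ 18 + 51·7 = 375 (mod 714).
  Combine with x ≡ 18 (mod 53): write x = 375 + 714·t and require 375 + 714·t ≡ 18 (mod 53), i.e. 714·t ≡ 18 − 375 ≡ 14 (mod 53). Since 714^(−1) ≡ 17 (mod 53) (714 ≡ 25 (mod 53)), t ≡ 17·14 ≡ 26 (mod 53). So x ≡ 375 + 714·26 = 18939 (mod 37842).
Unique solution in [0, 37842): x = 18939.

Final answer: x ≡ 18939 (mod 37842); the representative in [0, 37842) is 18939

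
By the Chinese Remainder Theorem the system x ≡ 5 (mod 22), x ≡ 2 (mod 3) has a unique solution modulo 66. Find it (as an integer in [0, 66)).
x ≡ 5 (mod 66); the representative in [0, 66) is 5

The moduli 22, 3 are pairwise coprime, so by the CRT there is a unique solution mod 22·3 = 66.
Solve by successive substitution. Start with x ≡ 5 (mod 22).
  Combine with x ≡ 2 (mod 3): write x = 5 + 22·t and require 5 + 22·t ≡ 2 (mod 3), i.e. 22·t ≡ 2 − 5 ≡ 0 (mod 3). Since 22^(−1) ≡ 1 (mod 3) (22 ≡ 1 (mod 3)), t ≡ 1·0 ≡ 0 (mod 3). So x ≡ 5 + 22·0 = 5 (mod 66).
Unique solution in [0, 66): x = 5.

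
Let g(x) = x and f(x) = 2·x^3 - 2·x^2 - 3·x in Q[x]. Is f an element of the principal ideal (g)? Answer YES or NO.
YES

In Q[x] the ideal (g) consists of all multiples of g, so f ∈ (g) iff g | f, i.e. iff the remainder of f on division by g is 0. Divide f by g (g is monic, so eliminate the leading term of the running remainder at each step):
  leading term 2·x^3: subtract (2·x^2)·g(x) = 2·x^3, leaving -2·x^2 - 3·x
  leading term -2·x^2: subtract (-2·x)·g(x) = -2·x^2, leaving -3·x
  leading term -3·x: subtract (-3)·g(x) = -3·x, leaving 0
The remainder is 0, so f(x) = g(x) · h(x) with h(x) = 2·x^2 - 2·x - 3. Hence g | f, i.e. f ∈ (g).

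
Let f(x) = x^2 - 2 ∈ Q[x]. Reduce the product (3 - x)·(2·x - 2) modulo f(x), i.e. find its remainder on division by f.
First multiply in Q[x] without reducing: a · b = -2·x^2 + 8·x - 6. Now divide by f(x) = x^2 - 2, eliminating the leading term at each step:
  leading term -2·x^2: subtract (-2)·f(x) = 4 - 2·x^2, leaving 8·x - 10
The degree is now < 2, so this is the remainder. Hence a · b ≡ 8·x - 10 in Q[x]/(f).

Final answer: a · b ≡ 8·x - 10 (mod f(x))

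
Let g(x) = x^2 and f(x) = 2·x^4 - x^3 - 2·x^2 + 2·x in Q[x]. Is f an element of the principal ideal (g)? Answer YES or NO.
NO

In Q[x] the ideal (g) consists of all multiples of g, so f ∈ (g) iff g | f, i.e. iff the remainder of f on division by g is 0. Divide f by g (g is monic, so eliminate the leading term of the running remainder at each step):
  leading term 2·x^4: subtract (2·x^2)·g(x) = 2·x^4, leaving -x^3 - 2·x^2 + 2·x
  leading term -x^3: subtract (-x)·g(x) = -x^3, leaving -2·x^2 + 2·x
  leading term -2·x^2: subtract (-2)·g(x) = -2·x^2, leaving 2·x
The remainder r(x) = 2·x ≠ 0 (and deg r < deg g), so g ∤ f, i.e. f ∉ (g).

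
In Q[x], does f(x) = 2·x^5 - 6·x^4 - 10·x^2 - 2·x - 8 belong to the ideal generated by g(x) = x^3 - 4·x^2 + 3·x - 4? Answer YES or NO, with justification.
In Q[x] the ideal (g) consists of all multiples of g, so f ∈ (g) iff g | f, i.e. iff the remainder of f on division by g is 0. Divide f by g (g is monic, so eliminate the leading term of the running remainder at each step):
  leading term 2·x^5: subtract (2·x^2)·g(x) = 2·x^5 - 8·x^4 + 6·x^3 - 8·x^2, leaving 2·x^4 - 6·x^3 - 2·x^2 - 2·x - 8
  leading term 2·x^4: subtract (2·x)·g(x) = 2·x^4 - 8·x^3 + 6·x^2 - 8·x, leaving 2·x^3 - 8·x^2 + 6·x - 8
  leading term 2·x^3: subtract (2)·g(x) = 2·x^3 - 8·x^2 + 6·x - 8, leaving 0
The remainder is 0, so f(x) = g(x) · h(x) with h(x) = 2·x^2 + 2·x + 2. Hence g | f, i.e. f ∈ (g).

Final answer: YES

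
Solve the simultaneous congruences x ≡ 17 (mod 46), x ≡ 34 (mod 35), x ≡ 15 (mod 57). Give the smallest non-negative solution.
x ≡ 28629 (mod 91770); the representative in [0, 91770) is 28629

The moduli 46, 35, 57 are pairwise coprime, so by the CRT there is a unique solution mod 46·35·57 = 91770.
Solve by successive substitution. Start with x ≡ 17 (mod 46).
  Combine with x ≡ 34 (mod 35): write x = 17 + 46·t and require 17 + 46·t ≡ 34 (mod 35), i.e. 46·t ≡ 34 − 17 ≡ 17 (mod 35). Since 46^(−1) ≡ 16 (mod 35) (46 ≡ 11 (mod 35)), t ≡ 16·17 ≡ 27 (mod 35). So x ≡ 17 + 46·27 = 1259 (mod 1610).
  Combine with x ≡ 15 (mod 57): write x = 1259 + 1610·t and require 1259 + 1610·t ≡ 15 (mod 57), i.e. 1610·t ≡ 15 − 1259 ≡ 10 (mod 57). Since 1610^(−1) ≡ 53 (mod 57) (1610 ≡ 14 (mod 57)), t ≡ 53·10 ≡ 17 (mod 57). So x ≡ 1259 + 1610·17 = 28629 (mod 91770).
Unique solution in [0, 91770): x = 28629.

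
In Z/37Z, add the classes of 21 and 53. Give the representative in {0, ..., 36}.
Reduce the summands first: 53 ≡ 16 (mod 37), so 21 + 53 ≡ 21 + 16 (mod 37). 21 + 16 = 37; 37 = 1·37 + 0, so (21 + 53) mod 37 = 0.

Final answer: 0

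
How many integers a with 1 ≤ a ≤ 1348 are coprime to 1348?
The number of a ∈ {1, ..., 1348} with gcd(a, 1348) = 1 is by definition Euler's totient φ(1348). φ is multiplicative, with φ(p^e) = p^e − p^(e−1). Factorise 1348 = 2^2 · 337. Then
  φ(1348) = (2^2 − 2^1) · (337 − 1) = 2 · 336 = 672.
So there are 672 such integers.

Final answer: 672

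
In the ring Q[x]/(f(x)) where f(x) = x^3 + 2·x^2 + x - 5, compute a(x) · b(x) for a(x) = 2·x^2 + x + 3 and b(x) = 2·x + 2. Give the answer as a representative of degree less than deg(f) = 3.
a · b ≡ -2·x^2 + 4·x + 26 (mod f(x))

First multiply in Q[x] without reducing: a · b = 4·x^3 + 6·x^2 + 8·x + 6. Now divide by f(x) = x^3 + 2·x^2 + x - 5, eliminating the leading term at each step:
  leading term 4·x^3: subtract (4)·f(x) = 4·x^3 + 8·x^2 + 4·x - 20, leaving -2·x^2 + 4·x + 26
The degree is now < 3, so this is the remainder. Hence a · b ≡ -2·x^2 + 4·x + 26 in Q[x]/(f).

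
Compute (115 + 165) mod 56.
0

Reduce the summands first: 115 ≡ 3, 165 ≡ 53 (mod 56), so 115 + 165 ≡ 3 + 53 (mod 56). 3 + 53 = 56; 56 = 1·56 + 0, so (115 + 165) mod 56 = 0.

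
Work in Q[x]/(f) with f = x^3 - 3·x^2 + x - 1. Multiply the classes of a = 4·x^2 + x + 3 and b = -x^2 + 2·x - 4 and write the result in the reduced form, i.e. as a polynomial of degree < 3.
a · b ≡ -28·x^2 + 3·x - 17 (mod f(x))

First multiply in Q[x] without reducing: a · b = -4·x^4 + 7·x^3 - 17·x^2 + 2·x - 12. Now divide by f(x) = x^3 - 3·x^2 + x - 1, eliminating the leading term at each step:
  leading term -4·x^4: subtract (-4·x)·f(x) = -4·x^4 + 12·x^3 - 4·x^2 + 4·x, leaving -5·x^3 - 13·x^2 - 2·x - 12
  leading term -5·x^3: subtract (-5)·f(x) = -5·x^3 + 15·x^2 - 5·x + 5, leaving -28·x^2 + 3·x - 17
The degree is now < 3, so this is the remainder. Hence a · b ≡ -28·x^2 + 3·x - 17 in Q[x]/(f).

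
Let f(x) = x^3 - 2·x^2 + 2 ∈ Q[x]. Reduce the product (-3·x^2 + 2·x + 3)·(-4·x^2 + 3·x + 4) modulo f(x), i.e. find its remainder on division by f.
a · b ≡ -4·x^2 - 7·x - 2 (mod f(x))

First multiply in Q[x] without reducing: a · b = 12·x^4 - 17·x^3 - 18·x^2 + 17·x + 12. Now divide by f(x) = x^3 - 2·x^2 + 2, eliminating the leading term at each step:
  leading term 12·x^4: subtract (12·x)·f(x) = 12·x^4 - 24·x^3 + 24·x, leaving 7·x^3 - 18·x^2 - 7·x + 12
  leading term 7·x^3: subtract (7)·f(x) = 7·x^3 - 14·x^2 + 14, leaving -4·x^2 - 7·x - 2
The degree is now < 3, so this is the remainder. Hence a · b ≡ -4·x^2 - 7·x - 2 in Q[x]/(f).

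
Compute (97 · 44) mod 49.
Reduce the factors first: 97 ≡ 48 (mod 49), so 97 · 44 ≡ 48 · 44 (mod 49). 48 · 44 = 2112. Dividing by 49: 2112 = 43·49 + 5. So (97 · 44) mod 49 = 5.

Final answer: 5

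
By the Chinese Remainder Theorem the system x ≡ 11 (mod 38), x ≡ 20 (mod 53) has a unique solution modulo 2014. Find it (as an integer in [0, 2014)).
x ≡ 391 (mod 2014); the representative in [0, 2014) is 391

The moduli 38, 53 are pairwise coprime, so by the CRT there is a unique solution mod 38·53 = 2014.
Solve by successive substitution. Start with x ≡ 11 (mod 38).
  Combine with x ≡ 20 (mod 53): write x = 11 + 38·t and require 11 + 38·t ≡ 20 (mod 53), i.e. 38·t ≡ 20 − 11 ≡ 9 (mod 53). Since 38^(−1) ≡ 7 (mod 53), t ≡ 7·9 ≡ 10 (mod 53). So x ≡ 11 + 38·10 = 391 (mod 2014).
Unique solution in [0, 2014): x = 391.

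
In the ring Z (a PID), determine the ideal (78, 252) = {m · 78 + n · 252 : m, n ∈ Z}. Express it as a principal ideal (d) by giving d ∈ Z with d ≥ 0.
In the PID Z, (a, b) is generated by gcd(a, b). Compute gcd(252, 78) with the extended Euclidean algorithm, tracking rows (r, s, t) with s·252 + t·78 = r:
  row A: (252, 1, 0)   [1·252 + 0·78 = 252]
  row B: (78, 0, 1)   [0·252 + 1·78 = 78]
  252 = 3·78 + 18   → row C = row A − 3·row B = (18, 1, −3)   [check: 1·252 − 3·78 = 18]
  78 = 4·18 + 6   → row D = row B − 4·row C = (6, −4, 13)   [check: −4·252 + 13·78 = 6]
  18 = 3·6 + 0   → remainder 0, stop. gcd = 6 (last nonzero row D).
So gcd(78, 252) = 6, with Bézout identity −4·252 + 13·78 = 6. Containment (⊇): the Bézout identity exhibits 6 as an element of (78, 252), giving (6) ⊆ (78, 252). Containment (⊆): since 6 | 78 and 6 | 252 (78 = 6·13, 252 = 6·42), every Z-linear combination of 78 and 252 is divisible by 6, so (78, 252) ⊆ (6). Therefore (78, 252) = (6), d = 6.

Final answer: (78, 252) = (6); d = 6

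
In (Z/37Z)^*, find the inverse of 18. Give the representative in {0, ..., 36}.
Apply the extended Euclidean algorithm to (37, 18), tracking rows (r, s, t) with s·37 + t·18 = r. Each division r_prev = q·r_cur + r_new produces the new row as (previous row) − q·(current row):
  row A: (37, 1, 0)   [1·37 + 0·18 = 37]
  row B: (18, 0, 1)   [0·37 + 1·18 = 18]
  37 = 2·18 + 1   → row C = row A − 2·row B = (1, 1, −2)   [check: 1·37 − 2·18 = 1]
  18 = 18·1 + 0   → remainder 0, stop. gcd = 1 (last nonzero row C).
The gcd is 1, so 18 is invertible mod 37. The last nonzero row gives 1·37 − 2·18 = 1, so t = −2. So 18^(−1) ≡ −2 ≡ 35 (mod 37). Verify: 18 · 35 = 630 ≡ 1 (mod 37). ✓

Final answer: 18^(−1) ≡ 35 (mod 37)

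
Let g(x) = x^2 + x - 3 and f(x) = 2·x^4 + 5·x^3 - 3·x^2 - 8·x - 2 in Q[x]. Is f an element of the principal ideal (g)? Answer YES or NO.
In Q[x] the ideal (g) consists of all multiples of g, so f ∈ (g) iff g | f, i.e. iff the remainder of f on division by g is 0. Divide f by g (g is monic, so eliminate the leading term of the running remainder at each step):
  leading term 2·x^4: subtract (2·x^2)·g(x) = 2·x^4 + 2·x^3 - 6·x^2, leaving 3·x^3 + 3·x^2 - 8·x - 2
  leading term 3·x^3: subtract (3·x)·g(x) = 3·x^3 + 3·x^2 - 9·x, leaving x - 2
The remainder r(x) = x - 2 ≠ 0 (and deg r < deg g), so g ∤ f, i.e. f ∉ (g).

Final answer: NO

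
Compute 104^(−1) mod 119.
Apply the extended Euclidean algorithm to (119, 104), tracking rows (r, s, t) with s·119 + t·104 = r. Each division r_prev = q·r_cur + r_new produces the new row as (previous row) − q·(current row):
  row A: (119, 1, 0)   [1·119 + 0·104 = 119]
  row B: (104, 0, 1)   [0·119 + 1·104 = 104]
  119 = 1·104 + 15   → row C = row A − 1·row B = (15, 1, −1)   [check: 1·119 − 1·104 = 15]
  104 = 6·15 + 14   → row D = row B − 6·row C = (14, −6, 7)   [check: −6·119 + 7·104 = 14]
  15 = 1·14 + 1   → row E = row C − 1·row D = (1, 7, −8)   [check: 7·119 − 8·104 = 1]
  14 = 14·1 + 0   → remainder 0, stop. gcd = 1 (last nonzero row E).
The gcd is 1, so 104 is invertible mod 119. The last nonzero row gives 7·119 − 8·104 = 1, so t = −8. So 104^(−1) ≡ −8 ≡ 111 (mod 119). Verify: 104 · 111 = 11544 ≡ 1 (mod 119). ✓

Final answer: 104^(−1) ≡ 111 (mod 119)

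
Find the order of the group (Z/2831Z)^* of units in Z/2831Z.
(Z/2831Z)^* consists of the classes a with gcd(a, 2831) = 1, so its order is φ(2831). φ is multiplicative, with φ(p^e) = p^e − p^(e−1). Factorise 2831 = 19 · 149. Then
  φ(2831) = (19 − 1) · (149 − 1) = 18 · 148 = 2664.
Thus |(Z/2831Z)^*| = 2664.

Final answer: |(Z/2831Z)^*| = 2664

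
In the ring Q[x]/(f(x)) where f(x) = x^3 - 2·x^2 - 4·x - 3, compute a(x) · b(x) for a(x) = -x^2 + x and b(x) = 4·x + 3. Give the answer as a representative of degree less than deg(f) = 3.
First multiply in Q[x] without reducing: a · b = -4·x^3 + x^2 + 3·x. Now divide by f(x) = x^3 - 2·x^2 - 4·x - 3, eliminating the leading term at each step:
  leading term -4·x^3: subtract (-4)·f(x) = -4·x^3 + 8·x^2 + 16·x + 12, leaving -7·x^2 - 13·x - 12
The degree is now < 3, so this is the remainder. Hence a · b ≡ -7·x^2 - 13·x - 12 in Q[x]/(f).

Final answer: a · b ≡ -7·x^2 - 13·x - 12 (mod f(x))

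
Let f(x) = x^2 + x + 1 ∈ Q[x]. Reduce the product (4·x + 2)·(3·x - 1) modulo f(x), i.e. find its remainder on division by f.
First multiply in Q[x] without reducing: a · b = 12·x^2 + 2·x - 2. Now divide by f(x) = x^2 + x + 1, eliminating the leading term at each step:
  leading term 12·x^2: subtract (12)·f(x) = 12·x^2 + 12·x + 12, leaving -10·x - 14
The degree is now < 2, so this is the remainder. Hence a · b ≡ -10·x - 14 in Q[x]/(f).

Final answer: a · b ≡ -10·x - 14 (mod f(x))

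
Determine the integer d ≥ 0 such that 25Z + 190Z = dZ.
In the PID Z, (a, b) is generated by gcd(a, b). Compute gcd(190, 25) with the extended Euclidean algorithm, tracking rows (r, s, t) with s·190 + t·25 = r:
  row A: (190, 1, 0)   [1·190 + 0·25 = 190]
  row B: (25, 0, 1)   [0·190 + 1·25 = 25]
  190 = 7·25 + 15   → row C = row A − 7·row B = (15, 1, −7)   [check: 1·190 − 7·25 = 15]
  25 = 1·15 + 10   → row D = row B − 1·row C = (10, −1, 8)   [check: −1·190 + 8·25 = 10]
  15 = 1·10 + 5   → row E = row C − 1·row D = (5, 2, −15)   [check: 2·190 − 15·25 = 5]
  10 = 2·5 + 0   → remainder 0, stop. gcd = 5 (last nonzero row E).
So gcd(25, 190) = 5, with Bézout identity 2·190 − 15·25 = 5. Containment (⊇): the Bézout identity exhibits 5 as an element of (25, 190), giving (5) ⊆ (25, 190). Containment (⊆): since 5 | 25 and 5 | 190 (25 = 5·5, 190 = 5·38), every Z-linear combination of 25 and 190 is divisible by 5, so (25, 190) ⊆ (5). Therefore (25, 190) = (5), d = 5.

Final answer: (25, 190) = (5); d = 5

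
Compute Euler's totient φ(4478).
φ(4478) = 2238

φ is multiplicative, with φ(p^e) = p^e − p^(e−1). Factorise 4478 = 2 · 2239. Then
  φ(4478) = (2 − 1) · (2239 − 1) = 1 · 2238 = 2238.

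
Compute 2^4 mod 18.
Use repeated squaring. Binary(4) = 100. Walk through the bits of the exponent 4 left-to-right: at each bit after the leading one, square the running value, then multiply by 2 if the bit is 1 (always reducing mod 18):
  bit 1 = 1 (leading): start with 2.
  bit 2 = 0: square 2^2 = 4 (mod 18).
  bit 3 = 0: square 4^2 = 16 (mod 18).
Final value: 2^4 ≡ 16 (mod 18).

Final answer: 16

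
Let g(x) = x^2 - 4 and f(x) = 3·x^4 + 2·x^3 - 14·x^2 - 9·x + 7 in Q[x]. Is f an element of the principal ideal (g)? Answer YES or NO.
NO

In Q[x] the ideal (g) consists of all multiples of g, so f ∈ (g) iff g | f, i.e. iff the remainder of f on division by g is 0. Divide f by g (g is monic, so eliminate the leading term of the running remainder at each step):
  leading term 3·x^4: subtract (3·x^2)·g(x) = 3·x^4 - 12·x^2, leaving 2·x^3 - 2·x^2 - 9·x + 7
  leading term 2·x^3: subtract (2·x)·g(x) = 2·x^3 - 8·x, leaving -2·x^2 - x + 7
  leading term -2·x^2: subtract (-2)·g(x) = 8 - 2·x^2, leaving -x - 1
The remainder r(x) = -x - 1 ≠ 0 (and deg r < deg g), so g ∤ f, i.e. f ∉ (g).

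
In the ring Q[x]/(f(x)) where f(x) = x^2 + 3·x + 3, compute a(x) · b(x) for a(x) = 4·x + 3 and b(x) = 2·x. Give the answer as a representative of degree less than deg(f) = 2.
a · b ≡ -18·x - 24 (mod f(x))

First multiply in Q[x] without reducing: a · b = 8·x^2 + 6·x. Now divide by f(x) = x^2 + 3·x + 3, eliminating the leading term at each step:
  leading term 8·x^2: subtract (8)·f(x) = 8·x^2 + 24·x + 24, leaving -18·x - 24
The degree is now < 2, so this is the remainder. Hence a · b ≡ -18·x - 24 in Q[x]/(f).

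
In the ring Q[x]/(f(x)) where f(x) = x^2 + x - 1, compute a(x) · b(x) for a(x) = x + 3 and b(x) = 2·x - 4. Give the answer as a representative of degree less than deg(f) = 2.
a · b ≡ -10 (mod f(x))

First multiply in Q[x] without reducing: a · b = 2·x^2 + 2·x - 12. Now divide by f(x) = x^2 + x - 1, eliminating the leading term at each step:
  leading term 2·x^2: subtract (2)·f(x) = 2·x^2 + 2·x - 2, leaving -10
The degree is now < 2, so this is the remainder. Hence a · b ≡ -10 in Q[x]/(f).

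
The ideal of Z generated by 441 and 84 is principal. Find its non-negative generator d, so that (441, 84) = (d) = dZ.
In the PID Z, (a, b) is generated by gcd(a, b). Compute gcd(441, 84) with the extended Euclidean algorithm, tracking rows (r, s, t) with s·441 + t·84 = r:
  row A: (441, 1, 0)   [1·441 + 0·84 = 441]
  row B: (84, 0, 1)   [0·441 + 1·84 = 84]
  441 = 5·84 + 21   → row C = row A − 5·row B = (21, 1, −5)   [check: 1·441 − 5·84 = 21]
  84 = 4·21 + 0   → remainder 0, stop. gcd = 21 (last nonzero row C).
So gcd(441, 84) = 21, with Bézout identity 1·441 − 5·84 = 21. Containment (⊇): the Bézout identity exhibits 21 as an element of (441, 84), giving (21) ⊆ (441, 84). Containment (⊆): since 21 | 441 and 21 | 84 (441 = 21·21, 84 = 21·4), every Z-linear combination of 441 and 84 is divisible by 21, so (441, 84) ⊆ (21). Therefore (441, 84) = (21), d = 21.

Final answer: (441, 84) = (21); d = 21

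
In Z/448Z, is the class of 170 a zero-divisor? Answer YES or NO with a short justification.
gcd(170, 448) = 2 > 1, so 170 is not a unit in Z/448Z. In Z/nZ every nonzero non-unit is a zero-divisor: explicitly, take b = 448/gcd = 224 ≠ 0 (mod 448); then 170·224 = 38080 = 85·448, i.e. 170·224 ≡ 0 (mod 448). So 170 is a zero-divisor.

Final answer: YES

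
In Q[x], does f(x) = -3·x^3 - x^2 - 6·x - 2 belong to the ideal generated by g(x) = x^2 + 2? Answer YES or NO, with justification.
In Q[x] the ideal (g) consists of all multiples of g, so f ∈ (g) iff g | f, i.e. iff the remainder of f on division by g is 0. Divide f by g (g is monic, so eliminate the leading term of the running remainder at each step):
  leading term -3·x^3: subtract (-3·x)·g(x) = -3·x^3 - 6·x, leaving -x^2 - 2
  leading term -x^2: subtract (-1)·g(x) = -x^2 - 2, leaving 0
The remainder is 0, so f(x) = g(x) · h(x) with h(x) = -3·x - 1. Hence g | f, i.e. f ∈ (g).

Final answer: YES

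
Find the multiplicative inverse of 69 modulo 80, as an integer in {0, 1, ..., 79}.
69^(−1) ≡ 29 (mod 80)

Apply the extended Euclidean algorithm to (80, 69), tracking rows (r, s, t) with s·80 + t·69 = r. Each division r_prev = q·r_cur + r_new produces the new row as (previous row) − q·(current row):
  row A: (80, 1, 0)   [1·80 + 0·69 = 80]
  row B: (69, 0, 1)   [0·80 + 1·69 = 69]
  80 = 1·69 + 11   → row C = row A − 1·row B = (11, 1, −1)   [check: 1·80 − 1·69 = 11]
  69 = 6·11 + 3   → row D = row B − 6·row C = (3, −6, 7)   [check: −6·80 + 7·69 = 3]
  11 = 3·3 + 2   → row E = row C − 3·row D = (2, 19, −22)   [check: 19·80 − 22·69 = 2]
  3 = 1·2 + 1   → row F = row D − 1·row E = (1, −25, 29)   [check: −25·80 + 29·69 = 1]
  2 = 2·1 + 0   → remainder 0, stop. gcd = 1 (last nonzero row F).
The gcd is 1, so 69 is invertible mod 80. The last nonzero row gives −25·80 + 29·69 = 1, so t = 29. So 69^(−1) ≡ 29 (mod 80). Verify: 69 · 29 = 2001 ≡ 1 (mod 80). ✓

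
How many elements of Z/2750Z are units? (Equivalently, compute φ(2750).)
Z/2750Z has φ(2750) = 1000 units

An element a ∈ Z/2750Z is a unit iff gcd(a, 2750) = 1, so the number of units is φ(2750). φ is multiplicative, with φ(p^e) = p^e − p^(e−1). Factorise 2750 = 2 · 5^3 · 11. Then
  φ(2750) = (2 − 1) · (5^3 − 5^2) · (11 − 1) = 1 · 100 · 10 = 1000.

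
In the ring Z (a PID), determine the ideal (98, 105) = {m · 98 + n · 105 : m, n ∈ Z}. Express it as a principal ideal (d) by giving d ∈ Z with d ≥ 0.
(98, 105) = (7); d = 7

In the PID Z, (a, b) is generated by gcd(a, b). Compute gcd(105, 98) with the extended Euclidean algorithm, tracking rows (r, s, t) with s·105 + t·98 = r:
  row A: (105, 1, 0)   [1·105 + 0·98 = 105]
  row B: (98, 0, 1)   [0·105 + 1·98 = 98]
  105 = 1·98 + 7   → row C = row A − 1·row B = (7, 1, −1)   [check: 1·105 − 1·98 = 7]
  98 = 14·7 + 0   → remainder 0, stop. gcd = 7 (last nonzero row C).
So gcd(98, 105) = 7, with Bézout identity 1·105 − 1·98 = 7. Containment (⊇): the Bézout identity exhibits 7 as an element of (98, 105), giving (7) ⊆ (98, 105). Containment (⊆): since 7 | 98 and 7 | 105 (98 = 7·14, 105 = 7·15), every Z-linear combination of 98 and 105 is divisible by 7, so (98, 105) ⊆ (7). Therefore (98, 105) = (7), d = 7.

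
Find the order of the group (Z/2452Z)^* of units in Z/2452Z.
|(Z/2452Z)^*| = 1224

(Z/2452Z)^* consists of the classes a with gcd(a, 2452) = 1, so its order is φ(2452). φ is multiplicative, with φ(p^e) = p^e − p^(e−1). Factorise 2452 = 2^2 · 613. Then
  φ(2452) = (2^2 − 2^1) · (613 − 1) = 2 · 612 = 1224.
Thus |(Z/2452Z)^*| = 1224.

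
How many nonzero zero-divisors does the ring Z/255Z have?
Z/255Z has 126 nonzero zero-divisors

In Z/255Z each nonzero element is either a unit (gcd with 255 is 1) or a zero-divisor (gcd > 1). The number of units is φ(255): factorise 255 = 3 · 5 · 17, so φ(255) = (3 − 1) · (5 − 1) · (17 − 1) = 2 · 4 · 16 = 128. The nonzero elements number 255 − 1 = 254. Hence the nonzero zero-divisors number 254 − 128 = 126.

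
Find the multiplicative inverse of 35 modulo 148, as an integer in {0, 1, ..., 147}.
Apply the extended Euclidean algorithm to (148, 35), tracking rows (r, s, t) with s·148 + t·35 = r. Each division r_prev = q·r_cur + r_new produces the new row as (previous row) − q·(current row):
  row A: (148, 1, 0)   [1·148 + 0·35 = 148]
  row B: (35, 0, 1)   [0·148 + 1·35 = 35]
  148 = 4·35 + 8   → row C = row A − 4·row B = (8, 1, −4)   [check: 1·148 − 4·35 = 8]
  35 = 4·8 + 3   → row D = row B − 4·row C = (3, −4, 17)   [check: −4·148 + 17·35 = 3]
  8 = 2·3 + 2   → row E = row C − 2·row D = (2, 9, −38)   [check: 9·148 − 38·35 = 2]
  3 = 1·2 + 1   → row F = row D − 1·row E = (1, −13, 55)   [check: −13·148 + 55·35 = 1]
  2 = 2·1 + 0   → remainder 0, stop. gcd = 1 (last nonzero row F).
The gcd is 1, so 35 is invertible mod 148. The last nonzero row gives −13·148 + 55·35 = 1, so t = 55. So 35^(−1) ≡ 55 (mod 148). Verify: 35 · 55 = 1925 ≡ 1 (mod 148). ✓

Final answer: 35^(−1) ≡ 55 (mod 148)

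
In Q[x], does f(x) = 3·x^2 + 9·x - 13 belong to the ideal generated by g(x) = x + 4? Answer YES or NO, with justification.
In Q[x] the ideal (g) consists of all multiples of g, so f ∈ (g) iff g | f, i.e. iff the remainder of f on division by g is 0. Divide f by g (g is monic, so eliminate the leading term of the running remainder at each step):
  leading term 3·x^2: subtract (3·x)·g(x) = 3·x^2 + 12·x, leaving -3·x - 13
  leading term -3·x: subtract (-3)·g(x) = -3·x - 12, leaving -1
The remainder r(x) = -1 ≠ 0 (and deg r < deg g), so g ∤ f, i.e. f ∉ (g).

Final answer: NO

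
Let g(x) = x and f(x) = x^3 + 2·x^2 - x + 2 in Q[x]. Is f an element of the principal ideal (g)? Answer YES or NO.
In Q[x] the ideal (g) consists of all multiples of g, so f ∈ (g) iff g | f, i.e. iff the remainder of f on division by g is 0. Divide f by g (g is monic, so eliminate the leading term of the running remainder at each step):
  leading term x^3: subtract (x^2)·g(x) = x^3, leaving 2·x^2 - x + 2
  leading term 2·x^2: subtract (2·x)·g(x) = 2·x^2, leaving 2 - x
  leading term -x: subtract (-1)·g(x) = -x, leaving 2
The remainder r(x) = 2 ≠ 0 (and deg r < deg g), so g ∤ f, i.e. f ∉ (g).

Final answer: NO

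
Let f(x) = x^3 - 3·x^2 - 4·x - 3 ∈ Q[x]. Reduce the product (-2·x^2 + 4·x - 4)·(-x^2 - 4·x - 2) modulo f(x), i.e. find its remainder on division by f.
a · b ≡ 30·x^2 + 54·x + 38 (mod f(x))

First multiply in Q[x] without reducing: a · b = 2·x^4 + 4·x^3 - 8·x^2 + 8·x + 8. Now divide by f(x) = x^3 - 3·x^2 - 4·x - 3, eliminating the leading term at each step:
  leading term 2·x^4: subtract (2·x)·f(x) = 2·x^4 - 6·x^3 - 8·x^2 - 6·x, leaving 10·x^3 + 14·x + 8
  leading term 10·x^3: subtract (10)·f(x) = 10·x^3 - 30·x^2 - 40·x - 30, leaving 30·x^2 + 54·x + 38
The degree is now < 3, so this is the remainder. Hence a · b ≡ 30·x^2 + 54·x + 38 in Q[x]/(f).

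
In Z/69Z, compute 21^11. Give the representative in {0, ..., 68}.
Use repeated squaring. Binary(11) = 1011. Walk through the bits of the exponent 11 left-to-right: at each bit after the leading one, square the running value, then multiply by 21 if the bit is 1 (always reducing mod 69):
  bit 1 = 1 (leading): start with 21.
  bit 2 = 0: square 21^2 = 441 ≡ 27 (mod 69).
  bit 3 = 1: square 27^2 = 729 ≡ 39; bit is 1, so multiply 39·21 = 819 ≡ 60 (mod 69).
  bit 4 = 1: square 60^2 = 3600 ≡ 12; bit is 1, so multiply 12·21 = 252 ≡ 45 (mod 69).
Final value: 21^11 ≡ 45 (mod 69).

Final answer: 45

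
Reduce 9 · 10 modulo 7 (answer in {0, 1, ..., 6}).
Reduce the factors first: 9 ≡ 2, 10 ≡ 3 (mod 7), so 9 · 10 ≡ 2 · 3 (mod 7). 2 · 3 = 6. Dividing by 7: 6 = 0·7 + 6. So (9 · 10) mod 7 = 6.

Final answer: 6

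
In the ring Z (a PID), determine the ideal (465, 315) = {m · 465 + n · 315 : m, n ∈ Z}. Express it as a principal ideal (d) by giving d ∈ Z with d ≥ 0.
(465, 315) = (15); d = 15

In the PID Z, (a, b) is generated by gcd(a, b). Compute gcd(465, 315) with the extended Euclidean algorithm, tracking rows (r, s, t) with s·465 + t·315 = r:
  row A: (465, 1, 0)   [1·465 + 0·315 = 465]
  row B: (315, 0, 1)   [0·465 + 1·315 = 315]
  465 = 1·315 + 150   → row C = row A − 1·row B = (150, 1, −1)   [check: 1·465 − 1·315 = 150]
  315 = 2·150 + 15   → row D = row B − 2·row C = (15, −2, 3)   [check: −2·465 + 3·315 = 15]
  150 = 10·15 + 0   → remainder 0, stop. gcd = 15 (last nonzero row D).
So gcd(465, 315) = 15, with Bézout identity −2·465 + 3·315 = 15. Containment (⊇): the Bézout identity exhibits 15 as an element of (465, 315), giving (15) ⊆ (465, 315). Containment (⊆): since 15 | 465 and 15 | 315 (465 = 15·31, 315 = 15·21), every Z-linear combination of 465 and 315 is divisible by 15, so (465, 315) ⊆ (15). Therefore (465, 315) = (15), d = 15.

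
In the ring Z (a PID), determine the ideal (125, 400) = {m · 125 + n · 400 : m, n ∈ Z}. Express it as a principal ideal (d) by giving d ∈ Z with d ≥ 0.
(125, 400) = (25); d = 25

In the PID Z, (a, b) is generated by gcd(a, b). Compute gcd(400, 125) with the extended Euclidean algorithm, tracking rows (r, s, t) with s·400 + t·125 = r:
  row A: (400, 1, 0)   [1·400 + 0·125 = 400]
  row B: (125, 0, 1)   [0·400 + 1·125 = 125]
  400 = 3·125 + 25   → row C = row A − 3·row B = (25, 1, −3)   [check: 1·400 − 3·125 = 25]
  125 = 5·25 + 0   → remainder 0, stop. gcd = 25 (last nonzero row C).
So gcd(125, 400) = 25, with Bézout identity 1·400 − 3·125 = 25. Containment (⊇): the Bézout identity exhibits 25 as an element of (125, 400), giving (25) ⊆ (125, 400). Containment (⊆): since 25 | 125 and 25 | 400 (125 = 25·5, 400 = 25·16), every Z-linear combination of 125 and 400 is divisible by 25, so (125, 400) ⊆ (25). Therefore (125, 400) = (25), d = 25.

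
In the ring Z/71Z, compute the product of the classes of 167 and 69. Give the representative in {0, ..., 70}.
21

Reduce the factors first: 167 ≡ 25 (mod 71), so 167 · 69 ≡ 25 · 69 (mod 71). 25 · 69 = 1725. Dividing by 71: 1725 = 24·71 + 21. So (167 · 69) mod 71 = 21.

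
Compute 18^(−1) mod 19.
Apply the extended Euclidean algorithm to (19, 18), tracking rows (r, s, t) with s·19 + t·18 = r. Each division r_prev = q·r_cur + r_new produces the new row as (previous row) − q·(current row):
  row A: (19, 1, 0)   [1·19 + 0·18 = 19]
  row B: (18, 0, 1)   [0·19 + 1·18 = 18]
  19 = 1·18 + 1   → row C = row A − 1·row B = (1, 1, −1)   [check: 1·19 − 1·18 = 1]
  18 = 18·1 + 0   → remainder 0, stop. gcd = 1 (last nonzero row C).
The gcd is 1, so 18 is invertible mod 19. The last nonzero row gives 1·19 − 1·18 = 1, so t = −1. So 18^(−1) ≡ −1 ≡ 18 (mod 19). Verify: 18 · 18 = 324 ≡ 1 (mod 19). ✓

Final answer: 18^(−1) ≡ 18 (mod 19)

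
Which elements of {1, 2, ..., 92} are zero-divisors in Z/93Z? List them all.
nonzero zero-divisors of Z/93Z = {3, 6, 9, 12, 15, 18, 21, 24, 27, 30, 31, 33, 36, 39, 42, 45, 48, 51, 54, 57, 60, 62, 63, 66, 69, 72, 75, 78, 81, 84, 87, 90}

An element a ∈ Z/93Z (with a ≠ 0) is a zero-divisor iff gcd(a, 93) > 1 (because a is a unit precisely when gcd(a, n) = 1, and in Z/nZ every nonzero, non-unit element is a zero-divisor). Scan a = 1, ..., 92 and keep those with gcd(a, 93) > 1:
  gcd(3, 93) = 3, gcd(6, 93) = 3, gcd(9, 93) = 3, gcd(12, 93) = 3, gcd(15, 93) = 3, gcd(18, 93) = 3, gcd(21, 93) = 3, gcd(24, 93) = 3, gcd(27, 93) = 3, gcd(30, 93) = 3, gcd(31, 93) = 31, gcd(33, 93) = 3, gcd(36, 93) = 3, gcd(39, 93) = 3, gcd(42, 93) = 3, gcd(45, 93) = 3, gcd(48, 93) = 3, gcd(51, 93) = 3, gcd(54, 93) = 3, gcd(57, 93) = 3, gcd(60, 93) = 3, gcd(62, 93) = 31, gcd(63, 93) = 3, gcd(66, 93) = 3, gcd(69, 93) = 3, gcd(72, 93) = 3, gcd(75, 93) = 3, gcd(78, 93) = 3, gcd(81, 93) = 3, gcd(84, 93) = 3, gcd(87, 93) = 3, gcd(90, 93) = 3.
All other a ∈ {1, ..., 92} have gcd(a, 93) = 1 and are units. So the nonzero zero-divisors are exactly the 32 values of a appearing in this scan.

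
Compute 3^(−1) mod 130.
Apply the extended Euclidean algorithm to (130, 3), tracking rows (r, s, t) with s·130 + t·3 = r. Each division r_prev = q·r_cur + r_new produces the new row as (previous row) − q·(current row):
  row A: (130, 1, 0)   [1·130 + 0·3 = 130]
  row B: (3, 0, 1)   [0·130 + 1·3 = 3]
  130 = 43·3 + 1   → row C = row A − 43·row B = (1, 1, −43)   [check: 1·130 − 43·3 = 1]
  3 = 3·1 + 0   → remainder 0, stop. gcd = 1 (last nonzero row C).
The gcd is 1, so 3 is invertible mod 130. The last nonzero row gives 1·130 − 43·3 = 1, so t = −43. So 3^(−1) ≡ −43 ≡ 87 (mod 130). Verify: 3 · 87 = 261 ≡ 1 (mod 130). ✓

Final answer: 3^(−1) ≡ 87 (mod 130)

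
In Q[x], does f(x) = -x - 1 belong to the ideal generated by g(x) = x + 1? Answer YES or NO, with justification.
In Q[x] the ideal (g) consists of all multiples of g, so f ∈ (g) iff g | f, i.e. iff the remainder of f on division by g is 0. Divide f by g (g is monic, so eliminate the leading term of the running remainder at each step):
  leading term -x: subtract (-1)·g(x) = -x - 1, leaving 0
The remainder is 0, so f(x) = g(x) · h(x) with h(x) = -1. Hence g | f, i.e. f ∈ (g).

Final answer: YES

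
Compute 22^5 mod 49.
Use repeated squaring. Binary(5) = 101. Walk through the bits of the exponent 5 left-to-right: at each bit after the leading one, square the running value, then multiply by 22 if the bit is 1 (always reducing mod 49):
  bit 1 = 1 (leading): start with 22.
  bit 2 = 0: square 22^2 = 484 ≡ 43 (mod 49).
  bit 3 = 1: square 43^2 = 1849 ≡ 36; bit is 1, so multiply 36·22 = 792 ≡ 8 (mod 49).
Final value: 22^5 ≡ 8 (mod 49).

Final answer: 8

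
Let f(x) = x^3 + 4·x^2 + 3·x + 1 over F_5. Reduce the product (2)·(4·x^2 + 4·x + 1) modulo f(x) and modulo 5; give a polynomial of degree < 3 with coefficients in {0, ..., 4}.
Multiply as integer polynomials: a · b = 8·x^2 + 8·x + 2. Reducing coefficients mod 5: a · b ≡ 3·x^2 + 3·x + 2. This already has degree < 3, so no reduction by f is needed. Hence a · b ≡ 3·x^2 + 3·x + 2 in F_5[x]/(f).

Final answer: a · b ≡ 3·x^2 + 3·x + 2 (mod f(x))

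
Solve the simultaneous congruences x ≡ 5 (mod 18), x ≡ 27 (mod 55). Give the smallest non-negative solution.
x ≡ 797 (mod 990); the representative in [0, 990) is 797

The moduli 18, 55 are pairwise coprime, so by the CRT there is a unique solution mod 18·55 = 990.
Solve by successive substitution. Start with x ≡ 5 (mod 18).
  Combine with x ≡ 27 (mod 55): write x = 5 + 18·t and require 5 + 18·t ≡ 27 (mod 55), i.e. 18·t ≡ 27 − 5 ≡ 22 (mod 55). Since 18^(−1) ≡ 52 (mod 55), t ≡ 52·22 ≡ 44 (mod 55). So x ≡ 5 + 18·44 = 797 (mod 990).
Unique solution in [0, 990): x = 797.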